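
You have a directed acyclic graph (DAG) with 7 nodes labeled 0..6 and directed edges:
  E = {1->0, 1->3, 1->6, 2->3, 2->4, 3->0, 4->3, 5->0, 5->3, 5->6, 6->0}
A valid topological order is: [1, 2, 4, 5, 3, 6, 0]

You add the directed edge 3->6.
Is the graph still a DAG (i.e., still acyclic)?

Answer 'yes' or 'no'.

Given toposort: [1, 2, 4, 5, 3, 6, 0]
Position of 3: index 4; position of 6: index 5
New edge 3->6: forward
Forward edge: respects the existing order. Still a DAG, same toposort still valid.
Still a DAG? yes

Answer: yes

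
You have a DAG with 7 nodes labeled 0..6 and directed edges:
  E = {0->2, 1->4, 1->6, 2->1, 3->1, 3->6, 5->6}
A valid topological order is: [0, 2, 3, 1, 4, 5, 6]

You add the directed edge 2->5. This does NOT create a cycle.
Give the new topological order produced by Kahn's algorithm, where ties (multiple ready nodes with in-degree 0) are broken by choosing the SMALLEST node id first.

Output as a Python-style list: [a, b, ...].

Old toposort: [0, 2, 3, 1, 4, 5, 6]
Added edge: 2->5
Position of 2 (1) < position of 5 (5). Old order still valid.
Run Kahn's algorithm (break ties by smallest node id):
  initial in-degrees: [0, 2, 1, 0, 1, 1, 3]
  ready (indeg=0): [0, 3]
  pop 0: indeg[2]->0 | ready=[2, 3] | order so far=[0]
  pop 2: indeg[1]->1; indeg[5]->0 | ready=[3, 5] | order so far=[0, 2]
  pop 3: indeg[1]->0; indeg[6]->2 | ready=[1, 5] | order so far=[0, 2, 3]
  pop 1: indeg[4]->0; indeg[6]->1 | ready=[4, 5] | order so far=[0, 2, 3, 1]
  pop 4: no out-edges | ready=[5] | order so far=[0, 2, 3, 1, 4]
  pop 5: indeg[6]->0 | ready=[6] | order so far=[0, 2, 3, 1, 4, 5]
  pop 6: no out-edges | ready=[] | order so far=[0, 2, 3, 1, 4, 5, 6]
  Result: [0, 2, 3, 1, 4, 5, 6]

Answer: [0, 2, 3, 1, 4, 5, 6]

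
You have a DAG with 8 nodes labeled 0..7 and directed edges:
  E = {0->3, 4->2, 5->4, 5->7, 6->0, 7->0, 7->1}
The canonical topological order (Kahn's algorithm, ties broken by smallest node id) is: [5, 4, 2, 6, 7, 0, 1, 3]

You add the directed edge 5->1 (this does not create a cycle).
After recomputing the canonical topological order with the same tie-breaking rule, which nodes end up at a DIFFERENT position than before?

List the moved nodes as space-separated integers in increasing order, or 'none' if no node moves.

Old toposort: [5, 4, 2, 6, 7, 0, 1, 3]
Added edge 5->1
Recompute Kahn (smallest-id tiebreak):
  initial in-degrees: [2, 2, 1, 1, 1, 0, 0, 1]
  ready (indeg=0): [5, 6]
  pop 5: indeg[1]->1; indeg[4]->0; indeg[7]->0 | ready=[4, 6, 7] | order so far=[5]
  pop 4: indeg[2]->0 | ready=[2, 6, 7] | order so far=[5, 4]
  pop 2: no out-edges | ready=[6, 7] | order so far=[5, 4, 2]
  pop 6: indeg[0]->1 | ready=[7] | order so far=[5, 4, 2, 6]
  pop 7: indeg[0]->0; indeg[1]->0 | ready=[0, 1] | order so far=[5, 4, 2, 6, 7]
  pop 0: indeg[3]->0 | ready=[1, 3] | order so far=[5, 4, 2, 6, 7, 0]
  pop 1: no out-edges | ready=[3] | order so far=[5, 4, 2, 6, 7, 0, 1]
  pop 3: no out-edges | ready=[] | order so far=[5, 4, 2, 6, 7, 0, 1, 3]
New canonical toposort: [5, 4, 2, 6, 7, 0, 1, 3]
Compare positions:
  Node 0: index 5 -> 5 (same)
  Node 1: index 6 -> 6 (same)
  Node 2: index 2 -> 2 (same)
  Node 3: index 7 -> 7 (same)
  Node 4: index 1 -> 1 (same)
  Node 5: index 0 -> 0 (same)
  Node 6: index 3 -> 3 (same)
  Node 7: index 4 -> 4 (same)
Nodes that changed position: none

Answer: none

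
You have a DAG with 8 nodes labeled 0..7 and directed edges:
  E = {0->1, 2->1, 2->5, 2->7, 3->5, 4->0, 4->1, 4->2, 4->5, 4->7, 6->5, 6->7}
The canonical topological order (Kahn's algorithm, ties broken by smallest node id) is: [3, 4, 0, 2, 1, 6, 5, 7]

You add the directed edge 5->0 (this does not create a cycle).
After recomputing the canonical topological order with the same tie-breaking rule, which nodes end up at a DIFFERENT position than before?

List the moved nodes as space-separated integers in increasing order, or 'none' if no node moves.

Old toposort: [3, 4, 0, 2, 1, 6, 5, 7]
Added edge 5->0
Recompute Kahn (smallest-id tiebreak):
  initial in-degrees: [2, 3, 1, 0, 0, 4, 0, 3]
  ready (indeg=0): [3, 4, 6]
  pop 3: indeg[5]->3 | ready=[4, 6] | order so far=[3]
  pop 4: indeg[0]->1; indeg[1]->2; indeg[2]->0; indeg[5]->2; indeg[7]->2 | ready=[2, 6] | order so far=[3, 4]
  pop 2: indeg[1]->1; indeg[5]->1; indeg[7]->1 | ready=[6] | order so far=[3, 4, 2]
  pop 6: indeg[5]->0; indeg[7]->0 | ready=[5, 7] | order so far=[3, 4, 2, 6]
  pop 5: indeg[0]->0 | ready=[0, 7] | order so far=[3, 4, 2, 6, 5]
  pop 0: indeg[1]->0 | ready=[1, 7] | order so far=[3, 4, 2, 6, 5, 0]
  pop 1: no out-edges | ready=[7] | order so far=[3, 4, 2, 6, 5, 0, 1]
  pop 7: no out-edges | ready=[] | order so far=[3, 4, 2, 6, 5, 0, 1, 7]
New canonical toposort: [3, 4, 2, 6, 5, 0, 1, 7]
Compare positions:
  Node 0: index 2 -> 5 (moved)
  Node 1: index 4 -> 6 (moved)
  Node 2: index 3 -> 2 (moved)
  Node 3: index 0 -> 0 (same)
  Node 4: index 1 -> 1 (same)
  Node 5: index 6 -> 4 (moved)
  Node 6: index 5 -> 3 (moved)
  Node 7: index 7 -> 7 (same)
Nodes that changed position: 0 1 2 5 6

Answer: 0 1 2 5 6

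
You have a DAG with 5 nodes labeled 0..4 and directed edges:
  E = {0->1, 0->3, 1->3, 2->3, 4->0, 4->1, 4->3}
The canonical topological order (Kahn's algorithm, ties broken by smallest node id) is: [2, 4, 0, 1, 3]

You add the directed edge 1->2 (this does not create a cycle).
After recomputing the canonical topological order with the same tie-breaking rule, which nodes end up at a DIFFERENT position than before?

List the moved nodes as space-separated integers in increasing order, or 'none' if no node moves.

Old toposort: [2, 4, 0, 1, 3]
Added edge 1->2
Recompute Kahn (smallest-id tiebreak):
  initial in-degrees: [1, 2, 1, 4, 0]
  ready (indeg=0): [4]
  pop 4: indeg[0]->0; indeg[1]->1; indeg[3]->3 | ready=[0] | order so far=[4]
  pop 0: indeg[1]->0; indeg[3]->2 | ready=[1] | order so far=[4, 0]
  pop 1: indeg[2]->0; indeg[3]->1 | ready=[2] | order so far=[4, 0, 1]
  pop 2: indeg[3]->0 | ready=[3] | order so far=[4, 0, 1, 2]
  pop 3: no out-edges | ready=[] | order so far=[4, 0, 1, 2, 3]
New canonical toposort: [4, 0, 1, 2, 3]
Compare positions:
  Node 0: index 2 -> 1 (moved)
  Node 1: index 3 -> 2 (moved)
  Node 2: index 0 -> 3 (moved)
  Node 3: index 4 -> 4 (same)
  Node 4: index 1 -> 0 (moved)
Nodes that changed position: 0 1 2 4

Answer: 0 1 2 4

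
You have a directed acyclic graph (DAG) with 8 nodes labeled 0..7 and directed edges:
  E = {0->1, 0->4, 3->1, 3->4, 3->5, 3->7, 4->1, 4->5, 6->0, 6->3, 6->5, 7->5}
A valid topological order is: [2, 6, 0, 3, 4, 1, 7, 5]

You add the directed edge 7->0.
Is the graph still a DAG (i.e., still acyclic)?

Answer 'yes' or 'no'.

Given toposort: [2, 6, 0, 3, 4, 1, 7, 5]
Position of 7: index 6; position of 0: index 2
New edge 7->0: backward (u after v in old order)
Backward edge: old toposort is now invalid. Check if this creates a cycle.
Does 0 already reach 7? Reachable from 0: [0, 1, 4, 5]. NO -> still a DAG (reorder needed).
Still a DAG? yes

Answer: yes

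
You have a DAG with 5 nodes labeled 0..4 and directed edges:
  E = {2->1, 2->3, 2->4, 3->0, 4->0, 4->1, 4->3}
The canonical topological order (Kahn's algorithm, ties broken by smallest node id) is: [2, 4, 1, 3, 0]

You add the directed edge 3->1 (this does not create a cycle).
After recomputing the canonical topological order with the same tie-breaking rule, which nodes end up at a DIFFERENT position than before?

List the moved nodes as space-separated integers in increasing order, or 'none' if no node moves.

Answer: 0 1 3

Derivation:
Old toposort: [2, 4, 1, 3, 0]
Added edge 3->1
Recompute Kahn (smallest-id tiebreak):
  initial in-degrees: [2, 3, 0, 2, 1]
  ready (indeg=0): [2]
  pop 2: indeg[1]->2; indeg[3]->1; indeg[4]->0 | ready=[4] | order so far=[2]
  pop 4: indeg[0]->1; indeg[1]->1; indeg[3]->0 | ready=[3] | order so far=[2, 4]
  pop 3: indeg[0]->0; indeg[1]->0 | ready=[0, 1] | order so far=[2, 4, 3]
  pop 0: no out-edges | ready=[1] | order so far=[2, 4, 3, 0]
  pop 1: no out-edges | ready=[] | order so far=[2, 4, 3, 0, 1]
New canonical toposort: [2, 4, 3, 0, 1]
Compare positions:
  Node 0: index 4 -> 3 (moved)
  Node 1: index 2 -> 4 (moved)
  Node 2: index 0 -> 0 (same)
  Node 3: index 3 -> 2 (moved)
  Node 4: index 1 -> 1 (same)
Nodes that changed position: 0 1 3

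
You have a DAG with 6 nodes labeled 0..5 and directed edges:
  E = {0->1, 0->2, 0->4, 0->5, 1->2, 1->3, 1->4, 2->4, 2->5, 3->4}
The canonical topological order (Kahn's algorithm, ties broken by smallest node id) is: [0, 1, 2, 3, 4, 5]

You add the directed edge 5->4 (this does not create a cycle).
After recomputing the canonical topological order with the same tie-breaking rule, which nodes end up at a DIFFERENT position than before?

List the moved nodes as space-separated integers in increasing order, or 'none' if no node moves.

Old toposort: [0, 1, 2, 3, 4, 5]
Added edge 5->4
Recompute Kahn (smallest-id tiebreak):
  initial in-degrees: [0, 1, 2, 1, 5, 2]
  ready (indeg=0): [0]
  pop 0: indeg[1]->0; indeg[2]->1; indeg[4]->4; indeg[5]->1 | ready=[1] | order so far=[0]
  pop 1: indeg[2]->0; indeg[3]->0; indeg[4]->3 | ready=[2, 3] | order so far=[0, 1]
  pop 2: indeg[4]->2; indeg[5]->0 | ready=[3, 5] | order so far=[0, 1, 2]
  pop 3: indeg[4]->1 | ready=[5] | order so far=[0, 1, 2, 3]
  pop 5: indeg[4]->0 | ready=[4] | order so far=[0, 1, 2, 3, 5]
  pop 4: no out-edges | ready=[] | order so far=[0, 1, 2, 3, 5, 4]
New canonical toposort: [0, 1, 2, 3, 5, 4]
Compare positions:
  Node 0: index 0 -> 0 (same)
  Node 1: index 1 -> 1 (same)
  Node 2: index 2 -> 2 (same)
  Node 3: index 3 -> 3 (same)
  Node 4: index 4 -> 5 (moved)
  Node 5: index 5 -> 4 (moved)
Nodes that changed position: 4 5

Answer: 4 5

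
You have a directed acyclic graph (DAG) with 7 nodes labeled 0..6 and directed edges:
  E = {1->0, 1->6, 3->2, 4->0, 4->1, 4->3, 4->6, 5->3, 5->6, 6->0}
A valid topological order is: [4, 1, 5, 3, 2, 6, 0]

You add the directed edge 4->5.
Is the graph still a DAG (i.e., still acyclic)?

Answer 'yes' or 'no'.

Given toposort: [4, 1, 5, 3, 2, 6, 0]
Position of 4: index 0; position of 5: index 2
New edge 4->5: forward
Forward edge: respects the existing order. Still a DAG, same toposort still valid.
Still a DAG? yes

Answer: yes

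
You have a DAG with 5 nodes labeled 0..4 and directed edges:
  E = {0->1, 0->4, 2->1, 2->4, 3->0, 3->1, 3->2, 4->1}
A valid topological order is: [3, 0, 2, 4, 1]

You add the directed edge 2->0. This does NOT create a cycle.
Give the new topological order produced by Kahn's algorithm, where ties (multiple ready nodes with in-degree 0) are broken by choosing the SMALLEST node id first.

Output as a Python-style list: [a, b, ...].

Old toposort: [3, 0, 2, 4, 1]
Added edge: 2->0
Position of 2 (2) > position of 0 (1). Must reorder: 2 must now come before 0.
Run Kahn's algorithm (break ties by smallest node id):
  initial in-degrees: [2, 4, 1, 0, 2]
  ready (indeg=0): [3]
  pop 3: indeg[0]->1; indeg[1]->3; indeg[2]->0 | ready=[2] | order so far=[3]
  pop 2: indeg[0]->0; indeg[1]->2; indeg[4]->1 | ready=[0] | order so far=[3, 2]
  pop 0: indeg[1]->1; indeg[4]->0 | ready=[4] | order so far=[3, 2, 0]
  pop 4: indeg[1]->0 | ready=[1] | order so far=[3, 2, 0, 4]
  pop 1: no out-edges | ready=[] | order so far=[3, 2, 0, 4, 1]
  Result: [3, 2, 0, 4, 1]

Answer: [3, 2, 0, 4, 1]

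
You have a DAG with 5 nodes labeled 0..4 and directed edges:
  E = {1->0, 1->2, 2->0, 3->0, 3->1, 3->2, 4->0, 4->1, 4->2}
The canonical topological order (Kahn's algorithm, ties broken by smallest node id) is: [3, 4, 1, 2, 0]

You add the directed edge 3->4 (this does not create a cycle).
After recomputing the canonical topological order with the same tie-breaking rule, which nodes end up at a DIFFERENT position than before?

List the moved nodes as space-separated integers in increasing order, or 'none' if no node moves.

Old toposort: [3, 4, 1, 2, 0]
Added edge 3->4
Recompute Kahn (smallest-id tiebreak):
  initial in-degrees: [4, 2, 3, 0, 1]
  ready (indeg=0): [3]
  pop 3: indeg[0]->3; indeg[1]->1; indeg[2]->2; indeg[4]->0 | ready=[4] | order so far=[3]
  pop 4: indeg[0]->2; indeg[1]->0; indeg[2]->1 | ready=[1] | order so far=[3, 4]
  pop 1: indeg[0]->1; indeg[2]->0 | ready=[2] | order so far=[3, 4, 1]
  pop 2: indeg[0]->0 | ready=[0] | order so far=[3, 4, 1, 2]
  pop 0: no out-edges | ready=[] | order so far=[3, 4, 1, 2, 0]
New canonical toposort: [3, 4, 1, 2, 0]
Compare positions:
  Node 0: index 4 -> 4 (same)
  Node 1: index 2 -> 2 (same)
  Node 2: index 3 -> 3 (same)
  Node 3: index 0 -> 0 (same)
  Node 4: index 1 -> 1 (same)
Nodes that changed position: none

Answer: none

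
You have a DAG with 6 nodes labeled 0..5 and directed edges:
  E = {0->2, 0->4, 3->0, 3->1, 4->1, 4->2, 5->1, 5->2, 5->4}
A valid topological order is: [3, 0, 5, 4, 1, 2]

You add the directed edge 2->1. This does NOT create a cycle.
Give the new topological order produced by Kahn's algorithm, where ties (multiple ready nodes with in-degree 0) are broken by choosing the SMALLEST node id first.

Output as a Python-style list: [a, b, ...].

Old toposort: [3, 0, 5, 4, 1, 2]
Added edge: 2->1
Position of 2 (5) > position of 1 (4). Must reorder: 2 must now come before 1.
Run Kahn's algorithm (break ties by smallest node id):
  initial in-degrees: [1, 4, 3, 0, 2, 0]
  ready (indeg=0): [3, 5]
  pop 3: indeg[0]->0; indeg[1]->3 | ready=[0, 5] | order so far=[3]
  pop 0: indeg[2]->2; indeg[4]->1 | ready=[5] | order so far=[3, 0]
  pop 5: indeg[1]->2; indeg[2]->1; indeg[4]->0 | ready=[4] | order so far=[3, 0, 5]
  pop 4: indeg[1]->1; indeg[2]->0 | ready=[2] | order so far=[3, 0, 5, 4]
  pop 2: indeg[1]->0 | ready=[1] | order so far=[3, 0, 5, 4, 2]
  pop 1: no out-edges | ready=[] | order so far=[3, 0, 5, 4, 2, 1]
  Result: [3, 0, 5, 4, 2, 1]

Answer: [3, 0, 5, 4, 2, 1]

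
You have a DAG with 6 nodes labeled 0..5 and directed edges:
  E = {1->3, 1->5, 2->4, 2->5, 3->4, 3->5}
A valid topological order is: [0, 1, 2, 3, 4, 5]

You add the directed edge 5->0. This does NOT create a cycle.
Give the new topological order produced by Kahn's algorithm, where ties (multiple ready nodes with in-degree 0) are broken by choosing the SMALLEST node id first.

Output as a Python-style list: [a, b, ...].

Old toposort: [0, 1, 2, 3, 4, 5]
Added edge: 5->0
Position of 5 (5) > position of 0 (0). Must reorder: 5 must now come before 0.
Run Kahn's algorithm (break ties by smallest node id):
  initial in-degrees: [1, 0, 0, 1, 2, 3]
  ready (indeg=0): [1, 2]
  pop 1: indeg[3]->0; indeg[5]->2 | ready=[2, 3] | order so far=[1]
  pop 2: indeg[4]->1; indeg[5]->1 | ready=[3] | order so far=[1, 2]
  pop 3: indeg[4]->0; indeg[5]->0 | ready=[4, 5] | order so far=[1, 2, 3]
  pop 4: no out-edges | ready=[5] | order so far=[1, 2, 3, 4]
  pop 5: indeg[0]->0 | ready=[0] | order so far=[1, 2, 3, 4, 5]
  pop 0: no out-edges | ready=[] | order so far=[1, 2, 3, 4, 5, 0]
  Result: [1, 2, 3, 4, 5, 0]

Answer: [1, 2, 3, 4, 5, 0]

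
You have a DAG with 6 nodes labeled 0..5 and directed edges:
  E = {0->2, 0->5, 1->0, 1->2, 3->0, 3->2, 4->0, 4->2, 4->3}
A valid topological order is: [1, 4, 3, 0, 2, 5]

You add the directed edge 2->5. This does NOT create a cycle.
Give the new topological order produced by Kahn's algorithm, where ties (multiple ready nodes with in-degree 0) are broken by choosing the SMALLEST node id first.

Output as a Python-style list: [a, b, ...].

Old toposort: [1, 4, 3, 0, 2, 5]
Added edge: 2->5
Position of 2 (4) < position of 5 (5). Old order still valid.
Run Kahn's algorithm (break ties by smallest node id):
  initial in-degrees: [3, 0, 4, 1, 0, 2]
  ready (indeg=0): [1, 4]
  pop 1: indeg[0]->2; indeg[2]->3 | ready=[4] | order so far=[1]
  pop 4: indeg[0]->1; indeg[2]->2; indeg[3]->0 | ready=[3] | order so far=[1, 4]
  pop 3: indeg[0]->0; indeg[2]->1 | ready=[0] | order so far=[1, 4, 3]
  pop 0: indeg[2]->0; indeg[5]->1 | ready=[2] | order so far=[1, 4, 3, 0]
  pop 2: indeg[5]->0 | ready=[5] | order so far=[1, 4, 3, 0, 2]
  pop 5: no out-edges | ready=[] | order so far=[1, 4, 3, 0, 2, 5]
  Result: [1, 4, 3, 0, 2, 5]

Answer: [1, 4, 3, 0, 2, 5]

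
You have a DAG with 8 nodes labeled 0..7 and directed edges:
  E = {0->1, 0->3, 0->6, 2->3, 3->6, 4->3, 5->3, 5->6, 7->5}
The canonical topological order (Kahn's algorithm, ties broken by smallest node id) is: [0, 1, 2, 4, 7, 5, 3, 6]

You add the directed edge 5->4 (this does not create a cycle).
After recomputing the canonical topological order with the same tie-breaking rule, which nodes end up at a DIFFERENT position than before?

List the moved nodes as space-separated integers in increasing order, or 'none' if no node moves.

Answer: 4 5 7

Derivation:
Old toposort: [0, 1, 2, 4, 7, 5, 3, 6]
Added edge 5->4
Recompute Kahn (smallest-id tiebreak):
  initial in-degrees: [0, 1, 0, 4, 1, 1, 3, 0]
  ready (indeg=0): [0, 2, 7]
  pop 0: indeg[1]->0; indeg[3]->3; indeg[6]->2 | ready=[1, 2, 7] | order so far=[0]
  pop 1: no out-edges | ready=[2, 7] | order so far=[0, 1]
  pop 2: indeg[3]->2 | ready=[7] | order so far=[0, 1, 2]
  pop 7: indeg[5]->0 | ready=[5] | order so far=[0, 1, 2, 7]
  pop 5: indeg[3]->1; indeg[4]->0; indeg[6]->1 | ready=[4] | order so far=[0, 1, 2, 7, 5]
  pop 4: indeg[3]->0 | ready=[3] | order so far=[0, 1, 2, 7, 5, 4]
  pop 3: indeg[6]->0 | ready=[6] | order so far=[0, 1, 2, 7, 5, 4, 3]
  pop 6: no out-edges | ready=[] | order so far=[0, 1, 2, 7, 5, 4, 3, 6]
New canonical toposort: [0, 1, 2, 7, 5, 4, 3, 6]
Compare positions:
  Node 0: index 0 -> 0 (same)
  Node 1: index 1 -> 1 (same)
  Node 2: index 2 -> 2 (same)
  Node 3: index 6 -> 6 (same)
  Node 4: index 3 -> 5 (moved)
  Node 5: index 5 -> 4 (moved)
  Node 6: index 7 -> 7 (same)
  Node 7: index 4 -> 3 (moved)
Nodes that changed position: 4 5 7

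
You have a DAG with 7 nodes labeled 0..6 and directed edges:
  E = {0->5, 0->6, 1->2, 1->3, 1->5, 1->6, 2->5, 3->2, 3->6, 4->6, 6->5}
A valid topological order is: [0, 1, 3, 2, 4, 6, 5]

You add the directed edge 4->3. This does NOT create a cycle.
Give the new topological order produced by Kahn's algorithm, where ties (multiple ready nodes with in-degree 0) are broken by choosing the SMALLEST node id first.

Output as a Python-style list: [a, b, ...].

Old toposort: [0, 1, 3, 2, 4, 6, 5]
Added edge: 4->3
Position of 4 (4) > position of 3 (2). Must reorder: 4 must now come before 3.
Run Kahn's algorithm (break ties by smallest node id):
  initial in-degrees: [0, 0, 2, 2, 0, 4, 4]
  ready (indeg=0): [0, 1, 4]
  pop 0: indeg[5]->3; indeg[6]->3 | ready=[1, 4] | order so far=[0]
  pop 1: indeg[2]->1; indeg[3]->1; indeg[5]->2; indeg[6]->2 | ready=[4] | order so far=[0, 1]
  pop 4: indeg[3]->0; indeg[6]->1 | ready=[3] | order so far=[0, 1, 4]
  pop 3: indeg[2]->0; indeg[6]->0 | ready=[2, 6] | order so far=[0, 1, 4, 3]
  pop 2: indeg[5]->1 | ready=[6] | order so far=[0, 1, 4, 3, 2]
  pop 6: indeg[5]->0 | ready=[5] | order so far=[0, 1, 4, 3, 2, 6]
  pop 5: no out-edges | ready=[] | order so far=[0, 1, 4, 3, 2, 6, 5]
  Result: [0, 1, 4, 3, 2, 6, 5]

Answer: [0, 1, 4, 3, 2, 6, 5]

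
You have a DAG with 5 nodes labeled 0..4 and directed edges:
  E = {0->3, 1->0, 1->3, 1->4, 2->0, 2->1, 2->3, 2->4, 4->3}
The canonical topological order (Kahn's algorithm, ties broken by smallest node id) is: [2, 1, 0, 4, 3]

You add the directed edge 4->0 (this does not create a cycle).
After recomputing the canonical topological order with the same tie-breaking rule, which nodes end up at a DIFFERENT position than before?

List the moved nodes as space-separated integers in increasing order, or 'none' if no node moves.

Answer: 0 4

Derivation:
Old toposort: [2, 1, 0, 4, 3]
Added edge 4->0
Recompute Kahn (smallest-id tiebreak):
  initial in-degrees: [3, 1, 0, 4, 2]
  ready (indeg=0): [2]
  pop 2: indeg[0]->2; indeg[1]->0; indeg[3]->3; indeg[4]->1 | ready=[1] | order so far=[2]
  pop 1: indeg[0]->1; indeg[3]->2; indeg[4]->0 | ready=[4] | order so far=[2, 1]
  pop 4: indeg[0]->0; indeg[3]->1 | ready=[0] | order so far=[2, 1, 4]
  pop 0: indeg[3]->0 | ready=[3] | order so far=[2, 1, 4, 0]
  pop 3: no out-edges | ready=[] | order so far=[2, 1, 4, 0, 3]
New canonical toposort: [2, 1, 4, 0, 3]
Compare positions:
  Node 0: index 2 -> 3 (moved)
  Node 1: index 1 -> 1 (same)
  Node 2: index 0 -> 0 (same)
  Node 3: index 4 -> 4 (same)
  Node 4: index 3 -> 2 (moved)
Nodes that changed position: 0 4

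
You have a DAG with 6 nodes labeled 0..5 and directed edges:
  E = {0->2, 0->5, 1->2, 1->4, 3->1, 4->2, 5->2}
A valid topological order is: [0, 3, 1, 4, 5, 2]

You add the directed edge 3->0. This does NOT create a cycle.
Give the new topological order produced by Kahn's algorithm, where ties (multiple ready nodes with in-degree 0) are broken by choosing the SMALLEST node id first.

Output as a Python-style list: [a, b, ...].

Answer: [3, 0, 1, 4, 5, 2]

Derivation:
Old toposort: [0, 3, 1, 4, 5, 2]
Added edge: 3->0
Position of 3 (1) > position of 0 (0). Must reorder: 3 must now come before 0.
Run Kahn's algorithm (break ties by smallest node id):
  initial in-degrees: [1, 1, 4, 0, 1, 1]
  ready (indeg=0): [3]
  pop 3: indeg[0]->0; indeg[1]->0 | ready=[0, 1] | order so far=[3]
  pop 0: indeg[2]->3; indeg[5]->0 | ready=[1, 5] | order so far=[3, 0]
  pop 1: indeg[2]->2; indeg[4]->0 | ready=[4, 5] | order so far=[3, 0, 1]
  pop 4: indeg[2]->1 | ready=[5] | order so far=[3, 0, 1, 4]
  pop 5: indeg[2]->0 | ready=[2] | order so far=[3, 0, 1, 4, 5]
  pop 2: no out-edges | ready=[] | order so far=[3, 0, 1, 4, 5, 2]
  Result: [3, 0, 1, 4, 5, 2]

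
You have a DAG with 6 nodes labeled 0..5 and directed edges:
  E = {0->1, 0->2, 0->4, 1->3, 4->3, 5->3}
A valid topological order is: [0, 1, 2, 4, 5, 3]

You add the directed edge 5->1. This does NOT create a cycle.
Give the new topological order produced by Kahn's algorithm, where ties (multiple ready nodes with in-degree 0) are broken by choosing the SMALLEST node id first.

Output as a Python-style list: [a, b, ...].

Old toposort: [0, 1, 2, 4, 5, 3]
Added edge: 5->1
Position of 5 (4) > position of 1 (1). Must reorder: 5 must now come before 1.
Run Kahn's algorithm (break ties by smallest node id):
  initial in-degrees: [0, 2, 1, 3, 1, 0]
  ready (indeg=0): [0, 5]
  pop 0: indeg[1]->1; indeg[2]->0; indeg[4]->0 | ready=[2, 4, 5] | order so far=[0]
  pop 2: no out-edges | ready=[4, 5] | order so far=[0, 2]
  pop 4: indeg[3]->2 | ready=[5] | order so far=[0, 2, 4]
  pop 5: indeg[1]->0; indeg[3]->1 | ready=[1] | order so far=[0, 2, 4, 5]
  pop 1: indeg[3]->0 | ready=[3] | order so far=[0, 2, 4, 5, 1]
  pop 3: no out-edges | ready=[] | order so far=[0, 2, 4, 5, 1, 3]
  Result: [0, 2, 4, 5, 1, 3]

Answer: [0, 2, 4, 5, 1, 3]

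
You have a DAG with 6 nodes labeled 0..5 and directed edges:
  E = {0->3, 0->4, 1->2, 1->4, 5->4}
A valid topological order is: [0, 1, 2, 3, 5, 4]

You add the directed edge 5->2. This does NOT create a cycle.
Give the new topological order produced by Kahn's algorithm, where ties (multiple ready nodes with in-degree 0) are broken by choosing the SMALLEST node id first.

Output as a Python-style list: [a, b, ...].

Answer: [0, 1, 3, 5, 2, 4]

Derivation:
Old toposort: [0, 1, 2, 3, 5, 4]
Added edge: 5->2
Position of 5 (4) > position of 2 (2). Must reorder: 5 must now come before 2.
Run Kahn's algorithm (break ties by smallest node id):
  initial in-degrees: [0, 0, 2, 1, 3, 0]
  ready (indeg=0): [0, 1, 5]
  pop 0: indeg[3]->0; indeg[4]->2 | ready=[1, 3, 5] | order so far=[0]
  pop 1: indeg[2]->1; indeg[4]->1 | ready=[3, 5] | order so far=[0, 1]
  pop 3: no out-edges | ready=[5] | order so far=[0, 1, 3]
  pop 5: indeg[2]->0; indeg[4]->0 | ready=[2, 4] | order so far=[0, 1, 3, 5]
  pop 2: no out-edges | ready=[4] | order so far=[0, 1, 3, 5, 2]
  pop 4: no out-edges | ready=[] | order so far=[0, 1, 3, 5, 2, 4]
  Result: [0, 1, 3, 5, 2, 4]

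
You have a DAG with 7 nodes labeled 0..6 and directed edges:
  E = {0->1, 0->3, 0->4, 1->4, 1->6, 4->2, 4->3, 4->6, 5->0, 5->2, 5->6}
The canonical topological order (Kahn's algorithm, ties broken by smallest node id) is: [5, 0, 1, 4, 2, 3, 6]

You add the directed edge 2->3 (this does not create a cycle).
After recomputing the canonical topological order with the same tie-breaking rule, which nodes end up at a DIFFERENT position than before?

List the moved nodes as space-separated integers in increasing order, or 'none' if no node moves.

Answer: none

Derivation:
Old toposort: [5, 0, 1, 4, 2, 3, 6]
Added edge 2->3
Recompute Kahn (smallest-id tiebreak):
  initial in-degrees: [1, 1, 2, 3, 2, 0, 3]
  ready (indeg=0): [5]
  pop 5: indeg[0]->0; indeg[2]->1; indeg[6]->2 | ready=[0] | order so far=[5]
  pop 0: indeg[1]->0; indeg[3]->2; indeg[4]->1 | ready=[1] | order so far=[5, 0]
  pop 1: indeg[4]->0; indeg[6]->1 | ready=[4] | order so far=[5, 0, 1]
  pop 4: indeg[2]->0; indeg[3]->1; indeg[6]->0 | ready=[2, 6] | order so far=[5, 0, 1, 4]
  pop 2: indeg[3]->0 | ready=[3, 6] | order so far=[5, 0, 1, 4, 2]
  pop 3: no out-edges | ready=[6] | order so far=[5, 0, 1, 4, 2, 3]
  pop 6: no out-edges | ready=[] | order so far=[5, 0, 1, 4, 2, 3, 6]
New canonical toposort: [5, 0, 1, 4, 2, 3, 6]
Compare positions:
  Node 0: index 1 -> 1 (same)
  Node 1: index 2 -> 2 (same)
  Node 2: index 4 -> 4 (same)
  Node 3: index 5 -> 5 (same)
  Node 4: index 3 -> 3 (same)
  Node 5: index 0 -> 0 (same)
  Node 6: index 6 -> 6 (same)
Nodes that changed position: none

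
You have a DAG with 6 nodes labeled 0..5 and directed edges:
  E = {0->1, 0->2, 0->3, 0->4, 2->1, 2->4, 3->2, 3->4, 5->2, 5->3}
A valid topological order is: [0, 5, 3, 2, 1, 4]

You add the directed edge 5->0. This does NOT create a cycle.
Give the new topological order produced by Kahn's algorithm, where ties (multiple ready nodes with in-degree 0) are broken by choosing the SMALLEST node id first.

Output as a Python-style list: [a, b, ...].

Answer: [5, 0, 3, 2, 1, 4]

Derivation:
Old toposort: [0, 5, 3, 2, 1, 4]
Added edge: 5->0
Position of 5 (1) > position of 0 (0). Must reorder: 5 must now come before 0.
Run Kahn's algorithm (break ties by smallest node id):
  initial in-degrees: [1, 2, 3, 2, 3, 0]
  ready (indeg=0): [5]
  pop 5: indeg[0]->0; indeg[2]->2; indeg[3]->1 | ready=[0] | order so far=[5]
  pop 0: indeg[1]->1; indeg[2]->1; indeg[3]->0; indeg[4]->2 | ready=[3] | order so far=[5, 0]
  pop 3: indeg[2]->0; indeg[4]->1 | ready=[2] | order so far=[5, 0, 3]
  pop 2: indeg[1]->0; indeg[4]->0 | ready=[1, 4] | order so far=[5, 0, 3, 2]
  pop 1: no out-edges | ready=[4] | order so far=[5, 0, 3, 2, 1]
  pop 4: no out-edges | ready=[] | order so far=[5, 0, 3, 2, 1, 4]
  Result: [5, 0, 3, 2, 1, 4]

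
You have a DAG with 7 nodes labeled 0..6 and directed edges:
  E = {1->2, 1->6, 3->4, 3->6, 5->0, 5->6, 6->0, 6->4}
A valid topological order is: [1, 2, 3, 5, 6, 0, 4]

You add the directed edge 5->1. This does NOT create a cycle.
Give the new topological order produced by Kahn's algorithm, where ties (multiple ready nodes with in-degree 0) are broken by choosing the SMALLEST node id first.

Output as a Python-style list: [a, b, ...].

Old toposort: [1, 2, 3, 5, 6, 0, 4]
Added edge: 5->1
Position of 5 (3) > position of 1 (0). Must reorder: 5 must now come before 1.
Run Kahn's algorithm (break ties by smallest node id):
  initial in-degrees: [2, 1, 1, 0, 2, 0, 3]
  ready (indeg=0): [3, 5]
  pop 3: indeg[4]->1; indeg[6]->2 | ready=[5] | order so far=[3]
  pop 5: indeg[0]->1; indeg[1]->0; indeg[6]->1 | ready=[1] | order so far=[3, 5]
  pop 1: indeg[2]->0; indeg[6]->0 | ready=[2, 6] | order so far=[3, 5, 1]
  pop 2: no out-edges | ready=[6] | order so far=[3, 5, 1, 2]
  pop 6: indeg[0]->0; indeg[4]->0 | ready=[0, 4] | order so far=[3, 5, 1, 2, 6]
  pop 0: no out-edges | ready=[4] | order so far=[3, 5, 1, 2, 6, 0]
  pop 4: no out-edges | ready=[] | order so far=[3, 5, 1, 2, 6, 0, 4]
  Result: [3, 5, 1, 2, 6, 0, 4]

Answer: [3, 5, 1, 2, 6, 0, 4]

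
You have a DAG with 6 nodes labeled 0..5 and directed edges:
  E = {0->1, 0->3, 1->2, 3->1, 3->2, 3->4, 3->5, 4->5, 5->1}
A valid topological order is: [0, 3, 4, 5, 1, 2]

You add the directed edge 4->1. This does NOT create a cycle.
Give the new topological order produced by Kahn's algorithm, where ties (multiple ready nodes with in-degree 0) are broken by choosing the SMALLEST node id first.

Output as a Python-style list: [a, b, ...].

Old toposort: [0, 3, 4, 5, 1, 2]
Added edge: 4->1
Position of 4 (2) < position of 1 (4). Old order still valid.
Run Kahn's algorithm (break ties by smallest node id):
  initial in-degrees: [0, 4, 2, 1, 1, 2]
  ready (indeg=0): [0]
  pop 0: indeg[1]->3; indeg[3]->0 | ready=[3] | order so far=[0]
  pop 3: indeg[1]->2; indeg[2]->1; indeg[4]->0; indeg[5]->1 | ready=[4] | order so far=[0, 3]
  pop 4: indeg[1]->1; indeg[5]->0 | ready=[5] | order so far=[0, 3, 4]
  pop 5: indeg[1]->0 | ready=[1] | order so far=[0, 3, 4, 5]
  pop 1: indeg[2]->0 | ready=[2] | order so far=[0, 3, 4, 5, 1]
  pop 2: no out-edges | ready=[] | order so far=[0, 3, 4, 5, 1, 2]
  Result: [0, 3, 4, 5, 1, 2]

Answer: [0, 3, 4, 5, 1, 2]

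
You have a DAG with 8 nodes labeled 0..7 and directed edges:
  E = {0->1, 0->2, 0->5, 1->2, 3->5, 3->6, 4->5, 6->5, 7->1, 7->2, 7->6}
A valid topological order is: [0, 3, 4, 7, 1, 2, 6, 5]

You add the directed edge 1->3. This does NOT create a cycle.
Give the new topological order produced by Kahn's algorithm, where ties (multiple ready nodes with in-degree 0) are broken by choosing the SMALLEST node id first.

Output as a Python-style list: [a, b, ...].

Answer: [0, 4, 7, 1, 2, 3, 6, 5]

Derivation:
Old toposort: [0, 3, 4, 7, 1, 2, 6, 5]
Added edge: 1->3
Position of 1 (4) > position of 3 (1). Must reorder: 1 must now come before 3.
Run Kahn's algorithm (break ties by smallest node id):
  initial in-degrees: [0, 2, 3, 1, 0, 4, 2, 0]
  ready (indeg=0): [0, 4, 7]
  pop 0: indeg[1]->1; indeg[2]->2; indeg[5]->3 | ready=[4, 7] | order so far=[0]
  pop 4: indeg[5]->2 | ready=[7] | order so far=[0, 4]
  pop 7: indeg[1]->0; indeg[2]->1; indeg[6]->1 | ready=[1] | order so far=[0, 4, 7]
  pop 1: indeg[2]->0; indeg[3]->0 | ready=[2, 3] | order so far=[0, 4, 7, 1]
  pop 2: no out-edges | ready=[3] | order so far=[0, 4, 7, 1, 2]
  pop 3: indeg[5]->1; indeg[6]->0 | ready=[6] | order so far=[0, 4, 7, 1, 2, 3]
  pop 6: indeg[5]->0 | ready=[5] | order so far=[0, 4, 7, 1, 2, 3, 6]
  pop 5: no out-edges | ready=[] | order so far=[0, 4, 7, 1, 2, 3, 6, 5]
  Result: [0, 4, 7, 1, 2, 3, 6, 5]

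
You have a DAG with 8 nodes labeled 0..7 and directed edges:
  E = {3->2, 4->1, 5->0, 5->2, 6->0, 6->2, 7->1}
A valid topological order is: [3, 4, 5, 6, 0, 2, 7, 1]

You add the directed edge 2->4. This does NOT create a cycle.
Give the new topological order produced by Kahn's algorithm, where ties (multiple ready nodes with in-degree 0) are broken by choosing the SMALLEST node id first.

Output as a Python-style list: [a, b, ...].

Old toposort: [3, 4, 5, 6, 0, 2, 7, 1]
Added edge: 2->4
Position of 2 (5) > position of 4 (1). Must reorder: 2 must now come before 4.
Run Kahn's algorithm (break ties by smallest node id):
  initial in-degrees: [2, 2, 3, 0, 1, 0, 0, 0]
  ready (indeg=0): [3, 5, 6, 7]
  pop 3: indeg[2]->2 | ready=[5, 6, 7] | order so far=[3]
  pop 5: indeg[0]->1; indeg[2]->1 | ready=[6, 7] | order so far=[3, 5]
  pop 6: indeg[0]->0; indeg[2]->0 | ready=[0, 2, 7] | order so far=[3, 5, 6]
  pop 0: no out-edges | ready=[2, 7] | order so far=[3, 5, 6, 0]
  pop 2: indeg[4]->0 | ready=[4, 7] | order so far=[3, 5, 6, 0, 2]
  pop 4: indeg[1]->1 | ready=[7] | order so far=[3, 5, 6, 0, 2, 4]
  pop 7: indeg[1]->0 | ready=[1] | order so far=[3, 5, 6, 0, 2, 4, 7]
  pop 1: no out-edges | ready=[] | order so far=[3, 5, 6, 0, 2, 4, 7, 1]
  Result: [3, 5, 6, 0, 2, 4, 7, 1]

Answer: [3, 5, 6, 0, 2, 4, 7, 1]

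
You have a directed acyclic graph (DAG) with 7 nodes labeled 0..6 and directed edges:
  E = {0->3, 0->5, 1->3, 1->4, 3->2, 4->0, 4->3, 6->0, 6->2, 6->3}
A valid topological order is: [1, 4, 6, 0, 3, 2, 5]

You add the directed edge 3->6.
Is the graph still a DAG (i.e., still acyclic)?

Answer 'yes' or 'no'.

Given toposort: [1, 4, 6, 0, 3, 2, 5]
Position of 3: index 4; position of 6: index 2
New edge 3->6: backward (u after v in old order)
Backward edge: old toposort is now invalid. Check if this creates a cycle.
Does 6 already reach 3? Reachable from 6: [0, 2, 3, 5, 6]. YES -> cycle!
Still a DAG? no

Answer: no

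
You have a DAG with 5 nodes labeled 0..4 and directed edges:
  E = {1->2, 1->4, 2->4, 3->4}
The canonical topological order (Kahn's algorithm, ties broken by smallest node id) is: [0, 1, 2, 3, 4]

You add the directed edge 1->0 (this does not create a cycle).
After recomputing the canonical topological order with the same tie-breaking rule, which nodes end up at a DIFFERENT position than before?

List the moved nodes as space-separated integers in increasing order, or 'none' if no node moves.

Old toposort: [0, 1, 2, 3, 4]
Added edge 1->0
Recompute Kahn (smallest-id tiebreak):
  initial in-degrees: [1, 0, 1, 0, 3]
  ready (indeg=0): [1, 3]
  pop 1: indeg[0]->0; indeg[2]->0; indeg[4]->2 | ready=[0, 2, 3] | order so far=[1]
  pop 0: no out-edges | ready=[2, 3] | order so far=[1, 0]
  pop 2: indeg[4]->1 | ready=[3] | order so far=[1, 0, 2]
  pop 3: indeg[4]->0 | ready=[4] | order so far=[1, 0, 2, 3]
  pop 4: no out-edges | ready=[] | order so far=[1, 0, 2, 3, 4]
New canonical toposort: [1, 0, 2, 3, 4]
Compare positions:
  Node 0: index 0 -> 1 (moved)
  Node 1: index 1 -> 0 (moved)
  Node 2: index 2 -> 2 (same)
  Node 3: index 3 -> 3 (same)
  Node 4: index 4 -> 4 (same)
Nodes that changed position: 0 1

Answer: 0 1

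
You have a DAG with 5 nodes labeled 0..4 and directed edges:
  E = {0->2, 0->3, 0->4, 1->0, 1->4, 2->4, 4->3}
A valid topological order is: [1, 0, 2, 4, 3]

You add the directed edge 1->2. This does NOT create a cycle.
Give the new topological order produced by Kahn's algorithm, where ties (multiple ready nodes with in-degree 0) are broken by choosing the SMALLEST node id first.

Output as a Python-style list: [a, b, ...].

Answer: [1, 0, 2, 4, 3]

Derivation:
Old toposort: [1, 0, 2, 4, 3]
Added edge: 1->2
Position of 1 (0) < position of 2 (2). Old order still valid.
Run Kahn's algorithm (break ties by smallest node id):
  initial in-degrees: [1, 0, 2, 2, 3]
  ready (indeg=0): [1]
  pop 1: indeg[0]->0; indeg[2]->1; indeg[4]->2 | ready=[0] | order so far=[1]
  pop 0: indeg[2]->0; indeg[3]->1; indeg[4]->1 | ready=[2] | order so far=[1, 0]
  pop 2: indeg[4]->0 | ready=[4] | order so far=[1, 0, 2]
  pop 4: indeg[3]->0 | ready=[3] | order so far=[1, 0, 2, 4]
  pop 3: no out-edges | ready=[] | order so far=[1, 0, 2, 4, 3]
  Result: [1, 0, 2, 4, 3]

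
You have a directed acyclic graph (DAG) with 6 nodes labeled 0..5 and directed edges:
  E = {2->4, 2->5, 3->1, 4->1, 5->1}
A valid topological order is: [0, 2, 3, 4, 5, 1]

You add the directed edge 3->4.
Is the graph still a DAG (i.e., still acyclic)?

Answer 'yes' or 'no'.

Given toposort: [0, 2, 3, 4, 5, 1]
Position of 3: index 2; position of 4: index 3
New edge 3->4: forward
Forward edge: respects the existing order. Still a DAG, same toposort still valid.
Still a DAG? yes

Answer: yes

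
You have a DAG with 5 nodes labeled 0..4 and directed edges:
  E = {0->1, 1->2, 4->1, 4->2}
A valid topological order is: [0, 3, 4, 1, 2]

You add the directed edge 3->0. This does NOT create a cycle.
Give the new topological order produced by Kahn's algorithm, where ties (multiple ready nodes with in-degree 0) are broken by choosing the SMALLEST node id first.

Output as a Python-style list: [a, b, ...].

Old toposort: [0, 3, 4, 1, 2]
Added edge: 3->0
Position of 3 (1) > position of 0 (0). Must reorder: 3 must now come before 0.
Run Kahn's algorithm (break ties by smallest node id):
  initial in-degrees: [1, 2, 2, 0, 0]
  ready (indeg=0): [3, 4]
  pop 3: indeg[0]->0 | ready=[0, 4] | order so far=[3]
  pop 0: indeg[1]->1 | ready=[4] | order so far=[3, 0]
  pop 4: indeg[1]->0; indeg[2]->1 | ready=[1] | order so far=[3, 0, 4]
  pop 1: indeg[2]->0 | ready=[2] | order so far=[3, 0, 4, 1]
  pop 2: no out-edges | ready=[] | order so far=[3, 0, 4, 1, 2]
  Result: [3, 0, 4, 1, 2]

Answer: [3, 0, 4, 1, 2]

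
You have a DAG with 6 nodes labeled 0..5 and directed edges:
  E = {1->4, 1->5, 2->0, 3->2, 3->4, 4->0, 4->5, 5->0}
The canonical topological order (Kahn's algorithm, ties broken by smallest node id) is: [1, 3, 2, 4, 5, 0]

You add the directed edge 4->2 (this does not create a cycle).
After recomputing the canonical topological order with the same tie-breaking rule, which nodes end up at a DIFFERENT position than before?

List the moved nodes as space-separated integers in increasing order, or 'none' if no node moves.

Answer: 2 4

Derivation:
Old toposort: [1, 3, 2, 4, 5, 0]
Added edge 4->2
Recompute Kahn (smallest-id tiebreak):
  initial in-degrees: [3, 0, 2, 0, 2, 2]
  ready (indeg=0): [1, 3]
  pop 1: indeg[4]->1; indeg[5]->1 | ready=[3] | order so far=[1]
  pop 3: indeg[2]->1; indeg[4]->0 | ready=[4] | order so far=[1, 3]
  pop 4: indeg[0]->2; indeg[2]->0; indeg[5]->0 | ready=[2, 5] | order so far=[1, 3, 4]
  pop 2: indeg[0]->1 | ready=[5] | order so far=[1, 3, 4, 2]
  pop 5: indeg[0]->0 | ready=[0] | order so far=[1, 3, 4, 2, 5]
  pop 0: no out-edges | ready=[] | order so far=[1, 3, 4, 2, 5, 0]
New canonical toposort: [1, 3, 4, 2, 5, 0]
Compare positions:
  Node 0: index 5 -> 5 (same)
  Node 1: index 0 -> 0 (same)
  Node 2: index 2 -> 3 (moved)
  Node 3: index 1 -> 1 (same)
  Node 4: index 3 -> 2 (moved)
  Node 5: index 4 -> 4 (same)
Nodes that changed position: 2 4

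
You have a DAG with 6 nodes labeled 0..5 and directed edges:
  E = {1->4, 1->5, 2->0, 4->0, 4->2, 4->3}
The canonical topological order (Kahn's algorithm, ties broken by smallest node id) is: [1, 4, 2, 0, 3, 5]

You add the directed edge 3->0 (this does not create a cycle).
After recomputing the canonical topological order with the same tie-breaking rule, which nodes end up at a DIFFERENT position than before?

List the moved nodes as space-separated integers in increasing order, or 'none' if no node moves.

Old toposort: [1, 4, 2, 0, 3, 5]
Added edge 3->0
Recompute Kahn (smallest-id tiebreak):
  initial in-degrees: [3, 0, 1, 1, 1, 1]
  ready (indeg=0): [1]
  pop 1: indeg[4]->0; indeg[5]->0 | ready=[4, 5] | order so far=[1]
  pop 4: indeg[0]->2; indeg[2]->0; indeg[3]->0 | ready=[2, 3, 5] | order so far=[1, 4]
  pop 2: indeg[0]->1 | ready=[3, 5] | order so far=[1, 4, 2]
  pop 3: indeg[0]->0 | ready=[0, 5] | order so far=[1, 4, 2, 3]
  pop 0: no out-edges | ready=[5] | order so far=[1, 4, 2, 3, 0]
  pop 5: no out-edges | ready=[] | order so far=[1, 4, 2, 3, 0, 5]
New canonical toposort: [1, 4, 2, 3, 0, 5]
Compare positions:
  Node 0: index 3 -> 4 (moved)
  Node 1: index 0 -> 0 (same)
  Node 2: index 2 -> 2 (same)
  Node 3: index 4 -> 3 (moved)
  Node 4: index 1 -> 1 (same)
  Node 5: index 5 -> 5 (same)
Nodes that changed position: 0 3

Answer: 0 3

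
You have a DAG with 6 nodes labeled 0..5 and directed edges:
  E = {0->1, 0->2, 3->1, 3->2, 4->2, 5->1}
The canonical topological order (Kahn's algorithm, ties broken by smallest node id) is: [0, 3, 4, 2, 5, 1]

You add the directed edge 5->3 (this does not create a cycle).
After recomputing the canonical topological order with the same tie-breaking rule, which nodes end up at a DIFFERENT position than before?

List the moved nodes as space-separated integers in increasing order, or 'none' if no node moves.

Old toposort: [0, 3, 4, 2, 5, 1]
Added edge 5->3
Recompute Kahn (smallest-id tiebreak):
  initial in-degrees: [0, 3, 3, 1, 0, 0]
  ready (indeg=0): [0, 4, 5]
  pop 0: indeg[1]->2; indeg[2]->2 | ready=[4, 5] | order so far=[0]
  pop 4: indeg[2]->1 | ready=[5] | order so far=[0, 4]
  pop 5: indeg[1]->1; indeg[3]->0 | ready=[3] | order so far=[0, 4, 5]
  pop 3: indeg[1]->0; indeg[2]->0 | ready=[1, 2] | order so far=[0, 4, 5, 3]
  pop 1: no out-edges | ready=[2] | order so far=[0, 4, 5, 3, 1]
  pop 2: no out-edges | ready=[] | order so far=[0, 4, 5, 3, 1, 2]
New canonical toposort: [0, 4, 5, 3, 1, 2]
Compare positions:
  Node 0: index 0 -> 0 (same)
  Node 1: index 5 -> 4 (moved)
  Node 2: index 3 -> 5 (moved)
  Node 3: index 1 -> 3 (moved)
  Node 4: index 2 -> 1 (moved)
  Node 5: index 4 -> 2 (moved)
Nodes that changed position: 1 2 3 4 5

Answer: 1 2 3 4 5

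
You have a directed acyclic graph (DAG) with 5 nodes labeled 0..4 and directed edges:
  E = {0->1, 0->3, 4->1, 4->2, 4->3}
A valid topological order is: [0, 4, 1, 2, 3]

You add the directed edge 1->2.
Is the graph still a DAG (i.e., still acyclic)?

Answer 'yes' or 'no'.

Answer: yes

Derivation:
Given toposort: [0, 4, 1, 2, 3]
Position of 1: index 2; position of 2: index 3
New edge 1->2: forward
Forward edge: respects the existing order. Still a DAG, same toposort still valid.
Still a DAG? yes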